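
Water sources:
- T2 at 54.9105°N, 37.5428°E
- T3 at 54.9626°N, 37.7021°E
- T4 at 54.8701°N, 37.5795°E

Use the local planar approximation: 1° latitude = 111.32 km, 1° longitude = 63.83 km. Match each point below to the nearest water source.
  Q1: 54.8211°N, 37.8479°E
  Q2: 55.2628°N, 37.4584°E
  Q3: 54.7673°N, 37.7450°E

Q1→T4; Q2→T3; Q3→T4

Q1 at 54.8211°N, 37.8479°E:
  T2: 21.8701 km
  T3: 18.2956 km
  T4: 17.9794 km
  → nearest: T4 (17.9794 km)
Q2 at 55.2628°N, 37.4584°E:
  T2: 39.5863 km
  T3: 36.8612 km
  T4: 44.3935 km
  → nearest: T3 (36.8612 km)
Q3 at 54.7673°N, 37.7450°E:
  T2: 20.5108 km
  T3: 21.9126 km
  T4: 15.5741 km
  → nearest: T4 (15.5741 km)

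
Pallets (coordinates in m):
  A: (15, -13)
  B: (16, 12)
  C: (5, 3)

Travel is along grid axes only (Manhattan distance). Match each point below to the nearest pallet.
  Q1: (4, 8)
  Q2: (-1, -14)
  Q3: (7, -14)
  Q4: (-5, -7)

Q1 at (4, 8):
  A: 32 m
  B: 16 m
  C: 6 m
  → nearest: C (6 m)
Q2 at (-1, -14):
  A: 17 m
  B: 43 m
  C: 23 m
  → nearest: A (17 m)
Q3 at (7, -14):
  A: 9 m
  B: 35 m
  C: 19 m
  → nearest: A (9 m)
Q4 at (-5, -7):
  A: 26 m
  B: 40 m
  C: 20 m
  → nearest: C (20 m)

Q1→C; Q2→A; Q3→A; Q4→C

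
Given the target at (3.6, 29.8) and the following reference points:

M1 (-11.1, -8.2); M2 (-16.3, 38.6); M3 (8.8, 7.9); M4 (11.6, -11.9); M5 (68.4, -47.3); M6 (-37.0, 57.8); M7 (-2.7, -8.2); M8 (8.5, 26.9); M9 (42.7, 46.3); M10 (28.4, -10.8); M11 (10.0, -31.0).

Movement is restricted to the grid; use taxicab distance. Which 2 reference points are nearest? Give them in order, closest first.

M8, M3

Distances from (3.6, 29.8):
M1: |-14.7| + |-38.0| = 14.7 + 38.0 = 52.7
M2: |-19.9| + |8.8| = 19.9 + 8.8 = 28.7
M3: |5.2| + |-21.9| = 5.2 + 21.9 = 27.1
M4: |8.0| + |-41.7| = 8.0 + 41.7 = 49.7
M5: |64.8| + |-77.1| = 64.8 + 77.1 = 141.9
M6: |-40.6| + |28.0| = 40.6 + 28.0 = 68.6
M7: |-6.3| + |-38.0| = 6.3 + 38.0 = 44.3
M8: |4.9| + |-2.9| = 4.9 + 2.9 = 7.8
M9: |39.1| + |16.5| = 39.1 + 16.5 = 55.6
M10: |24.8| + |-40.6| = 24.8 + 40.6 = 65.4
M11: |6.4| + |-60.8| = 6.4 + 60.8 = 67.2
Sorted: M8 (7.8) < M3 (27.1) < M2 (28.7) < M7 (44.3) < …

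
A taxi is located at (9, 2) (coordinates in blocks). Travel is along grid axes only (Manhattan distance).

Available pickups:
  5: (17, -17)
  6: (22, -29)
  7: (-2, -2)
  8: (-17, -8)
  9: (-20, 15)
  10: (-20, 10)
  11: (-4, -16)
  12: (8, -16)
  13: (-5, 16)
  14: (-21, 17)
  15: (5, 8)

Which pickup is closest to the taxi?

Distances from (9, 2):
5: 27 blocks
6: 44 blocks
7: 15 blocks
8: 36 blocks
9: 42 blocks
10: 37 blocks
11: 31 blocks
12: 19 blocks
13: 28 blocks
14: 45 blocks
15: 10 blocks
Minimum: 15 at 10 blocks.

15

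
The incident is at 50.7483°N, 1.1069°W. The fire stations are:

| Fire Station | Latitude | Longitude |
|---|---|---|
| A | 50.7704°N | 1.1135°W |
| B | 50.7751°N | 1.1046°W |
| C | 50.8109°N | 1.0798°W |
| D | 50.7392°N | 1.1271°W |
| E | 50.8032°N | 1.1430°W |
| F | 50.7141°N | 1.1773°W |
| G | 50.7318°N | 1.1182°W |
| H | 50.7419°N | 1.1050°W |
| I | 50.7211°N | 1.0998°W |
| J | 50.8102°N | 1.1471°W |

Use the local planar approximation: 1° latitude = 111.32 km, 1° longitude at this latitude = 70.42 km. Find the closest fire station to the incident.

H

Distances from 50.7483°N, 1.1069°W:
A: 2.5037 km
B: 2.9878 km
C: 7.2252 km
D: 1.7463 km
E: 6.6191 km
F: 6.2507 km
G: 2.0017 km
H: 0.7249 km
I: 3.0689 km
J: 7.4495 km
Minimum: H at 0.7249 km.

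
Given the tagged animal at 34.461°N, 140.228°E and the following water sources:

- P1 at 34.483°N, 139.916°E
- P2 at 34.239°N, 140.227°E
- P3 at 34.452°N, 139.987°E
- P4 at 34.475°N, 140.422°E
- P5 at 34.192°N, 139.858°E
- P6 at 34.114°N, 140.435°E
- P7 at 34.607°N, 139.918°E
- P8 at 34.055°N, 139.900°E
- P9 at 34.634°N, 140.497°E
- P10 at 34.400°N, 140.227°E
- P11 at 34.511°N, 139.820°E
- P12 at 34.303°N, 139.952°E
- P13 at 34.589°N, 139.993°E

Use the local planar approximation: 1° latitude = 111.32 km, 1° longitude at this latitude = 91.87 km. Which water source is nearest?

Distances from 34.461°N, 140.228°E:
P1: √((0.022·111.32)² + (-0.312·91.87)²) = √(5.99780 + 821.59279) = 28.768 km
P2: √((-0.222·111.32)² + (-0.001·91.87)²) = √(610.73435 + 0.00844) = 24.713 km
P3: √((-0.009·111.32)² + (-0.241·91.87)²) = √(1.00376 + 490.20927) = 22.163 km
P4: √((0.014·111.32)² + (0.194·91.87)²) = √(2.42886 + 317.65149) = 17.891 km
P5: √((-0.269·111.32)² + (-0.370·91.87)²) = √(896.70782 + 1155.44927) = 45.301 km
P6: √((-0.347·111.32)² + (0.207·91.87)²) = √(1492.12547 + 361.64971) = 43.055 km
P7: √((0.146·111.32)² + (-0.310·91.87)²) = √(264.15091 + 811.09331) = 32.791 km
P8: √((-0.406·111.32)² + (-0.328·91.87)²) = √(2042.67118 + 908.01938) = 54.320 km
P9: √((0.173·111.32)² + (0.269·91.87)²) = √(370.88443 + 610.73385) = 31.331 km
P10: √((-0.061·111.32)² + (-0.001·91.87)²) = √(46.11116 + 0.00844) = 6.791 km
P11: √((0.050·111.32)² + (-0.408·91.87)²) = √(30.98036 + 1404.97229) = 37.894 km
P12: √((-0.158·111.32)² + (-0.276·91.87)²) = √(309.35744 + 642.93282) = 30.859 km
P13: √((0.128·111.32)² + (-0.235·91.87)²) = √(203.03286 + 466.10435) = 25.868 km
Minimum: P10 at 6.791 km.

P10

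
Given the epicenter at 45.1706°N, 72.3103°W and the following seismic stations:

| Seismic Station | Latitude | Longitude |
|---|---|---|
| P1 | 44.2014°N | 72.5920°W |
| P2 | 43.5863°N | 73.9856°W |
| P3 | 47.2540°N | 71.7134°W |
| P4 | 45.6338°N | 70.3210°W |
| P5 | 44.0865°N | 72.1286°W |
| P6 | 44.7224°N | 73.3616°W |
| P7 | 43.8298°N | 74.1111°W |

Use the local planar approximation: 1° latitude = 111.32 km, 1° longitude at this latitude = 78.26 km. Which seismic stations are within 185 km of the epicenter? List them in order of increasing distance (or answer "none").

Distances from 45.1706°N, 72.3103°W:
P1: √((-0.9692·111.32)² + (-0.2817·78.26)²) = √(11640.542110 + 486.019149) = 110.1207 km
P2: √((-1.5843·111.32)² + (-1.6753·78.26)²) = √(31104.357849 + 17189.564112) = 219.7588 km
P3: √((2.0834·111.32)² + (0.5969·78.26)²) = √(53788.782595 + 2182.141179) = 236.5817 km
P4: √((0.4632·111.32)² + (1.9893·78.26)²) = √(2658.786695 + 24237.077547) = 163.9996 km
P5: √((-1.0841·111.32)² + (0.1817·78.26)²) = √(14564.148020 + 202.203907) = 121.5169 km
P6: √((-0.4482·111.32)² + (-1.0513·78.26)²) = √(2489.373716 + 6769.132513) = 96.2211 km
P7: √((-1.3408·111.32)² + (-1.8008·78.26)²) = √(22277.907578 + 19861.436271) = 205.2787 km
Threshold 185 km: P6 (96.2211 km), P1 (110.1207 km), P5 (121.5169 km), P4 (163.9996 km) are within range.

P6, P1, P5, P4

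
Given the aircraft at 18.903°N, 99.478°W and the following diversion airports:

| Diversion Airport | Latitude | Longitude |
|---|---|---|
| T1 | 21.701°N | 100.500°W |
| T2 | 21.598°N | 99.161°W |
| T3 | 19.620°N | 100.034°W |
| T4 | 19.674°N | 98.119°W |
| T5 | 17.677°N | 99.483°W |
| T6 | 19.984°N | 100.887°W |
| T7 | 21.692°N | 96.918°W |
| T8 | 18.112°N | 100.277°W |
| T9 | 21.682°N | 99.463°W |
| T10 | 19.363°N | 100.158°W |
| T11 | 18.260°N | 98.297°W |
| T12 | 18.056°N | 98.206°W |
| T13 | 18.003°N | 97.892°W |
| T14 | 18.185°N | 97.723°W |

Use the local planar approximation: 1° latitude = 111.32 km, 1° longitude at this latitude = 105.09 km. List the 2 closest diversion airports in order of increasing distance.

T10, T3

Distances from 18.903°N, 99.478°W:
T1: 329.471 km
T2: 301.851 km
T3: 98.918 km
T4: 166.623 km
T5: 136.479 km
T6: 190.804 km
T7: 410.816 km
T8: 121.672 km
T9: 309.362 km
T10: 87.914 km
T11: 143.273 km
T12: 163.582 km
T13: 194.467 km
T14: 201.007 km
Sorted: T10 (87.914 km) < T3 (98.918 km) < T8 (121.672 km) < T5 (136.479 km) < …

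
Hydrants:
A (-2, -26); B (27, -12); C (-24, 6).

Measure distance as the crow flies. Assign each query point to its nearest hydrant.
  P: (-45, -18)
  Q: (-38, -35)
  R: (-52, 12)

P at (-45, -18):
  A: √((43)² + (-8)²) = √(1849.000 + 64.000) = 43.7
  B: √((72)² + (6)²) = √(5184.000 + 36.000) = 72.2
  C: √((21)² + (24)²) = √(441.000 + 576.000) = 31.9
  → nearest: C (31.9)
Q at (-38, -35):
  A: √((36)² + (9)²) = √(1296.000 + 81.000) = 37.1
  B: √((65)² + (23)²) = √(4225.000 + 529.000) = 68.9
  C: √((14)² + (41)²) = √(196.000 + 1681.000) = 43.3
  → nearest: A (37.1)
R at (-52, 12):
  A: √((50)² + (-38)²) = √(2500.000 + 1444.000) = 62.8
  B: √((79)² + (-24)²) = √(6241.000 + 576.000) = 82.6
  C: √((28)² + (-6)²) = √(784.000 + 36.000) = 28.6
  → nearest: C (28.6)

P→C; Q→A; R→C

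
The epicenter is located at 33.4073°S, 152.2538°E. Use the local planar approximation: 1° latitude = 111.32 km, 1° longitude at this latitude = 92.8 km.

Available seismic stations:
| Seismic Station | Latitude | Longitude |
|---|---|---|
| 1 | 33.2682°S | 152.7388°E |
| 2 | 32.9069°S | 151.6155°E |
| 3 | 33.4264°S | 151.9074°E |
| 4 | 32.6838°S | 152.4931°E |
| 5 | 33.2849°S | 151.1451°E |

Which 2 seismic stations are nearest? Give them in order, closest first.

3, 1

Distances from 33.4073°S, 152.2538°E:
1: √((0.1391·111.32)² + (0.4850·92.8)²) = √(239.773209 + 2025.720064) = 47.5972 km
2: √((0.5004·111.32)² + (-0.6383·92.8)²) = √(3102.994440 + 3508.695188) = 81.3123 km
3: √((-0.0191·111.32)² + (-0.3464·92.8)²) = √(4.520777 + 1033.360173) = 32.2162 km
4: √((0.7235·111.32)² + (0.2393·92.8)²) = √(6486.694822 + 493.152626) = 83.5455 km
5: √((0.1224·111.32)² + (-1.1087·92.8)²) = √(185.656103 + 10585.808848) = 103.7857 km
Sorted: 3 (32.2162 km) < 1 (47.5972 km) < 2 (81.3123 km) < 4 (83.5455 km) < …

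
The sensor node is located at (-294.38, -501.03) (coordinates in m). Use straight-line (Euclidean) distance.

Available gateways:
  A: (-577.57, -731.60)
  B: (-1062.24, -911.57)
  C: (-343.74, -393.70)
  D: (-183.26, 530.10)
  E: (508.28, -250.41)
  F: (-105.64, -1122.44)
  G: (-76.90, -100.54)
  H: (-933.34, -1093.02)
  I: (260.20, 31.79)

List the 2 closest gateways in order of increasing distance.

Distances from (-294.38, -501.03):
A: √((-283.19)² + (-230.57)²) = √(80196.5761 + 53162.5249) = 365.18 m
B: √((-767.86)² + (-410.54)²) = √(589608.9796 + 168543.0916) = 870.72 m
C: √((-49.36)² + (107.33)²) = √(2436.4096 + 11519.7289) = 118.14 m
D: √((111.12)² + (1031.13)²) = √(12347.6544 + 1063229.0769) = 1037.10 m
E: √((802.66)² + (250.62)²) = √(644263.0756 + 62810.3844) = 840.88 m
F: √((188.74)² + (-621.41)²) = √(35622.7876 + 386150.3881) = 649.44 m
G: √((217.48)² + (400.49)²) = √(47297.5504 + 160392.2401) = 455.73 m
H: √((-638.96)² + (-591.99)²) = √(408269.8816 + 350452.1601) = 871.05 m
I: √((554.58)² + (532.82)²) = √(307558.9764 + 283897.1524) = 769.06 m
Sorted: C (118.14 m) < A (365.18 m) < G (455.73 m) < F (649.44 m) < …

C, A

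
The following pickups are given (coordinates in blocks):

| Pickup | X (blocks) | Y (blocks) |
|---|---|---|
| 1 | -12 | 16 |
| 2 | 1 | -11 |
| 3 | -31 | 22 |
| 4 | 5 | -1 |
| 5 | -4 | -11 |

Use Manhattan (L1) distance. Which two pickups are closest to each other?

2 and 5

Pairwise distances:
1–2: |13| + |-27| = 13 + 27 = 40 blocks
1–3: |-19| + |6| = 19 + 6 = 25 blocks
1–4: |17| + |-17| = 17 + 17 = 34 blocks
1–5: |8| + |-27| = 8 + 27 = 35 blocks
2–3: |-32| + |33| = 32 + 33 = 65 blocks
2–4: |4| + |10| = 4 + 10 = 14 blocks
2–5: |-5| + |0| = 5 + 0 = 5 blocks
3–4: |36| + |-23| = 36 + 23 = 59 blocks
3–5: |27| + |-33| = 27 + 33 = 60 blocks
4–5: |-9| + |-10| = 9 + 10 = 19 blocks
Closest pair: 2–5 at 5 blocks.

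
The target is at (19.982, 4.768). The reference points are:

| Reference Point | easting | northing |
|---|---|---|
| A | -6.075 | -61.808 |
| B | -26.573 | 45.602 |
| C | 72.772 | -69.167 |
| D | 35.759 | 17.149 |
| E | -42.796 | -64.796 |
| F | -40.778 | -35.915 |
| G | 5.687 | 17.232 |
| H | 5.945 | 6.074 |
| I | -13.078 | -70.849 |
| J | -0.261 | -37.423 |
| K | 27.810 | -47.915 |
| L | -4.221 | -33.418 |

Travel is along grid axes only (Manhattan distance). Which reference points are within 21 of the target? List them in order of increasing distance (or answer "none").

Distances from (19.982, 4.768):
A: |-26.057| + |-66.576| = 26.057 + 66.576 = 92.633
B: |-46.555| + |40.834| = 46.555 + 40.834 = 87.389
C: |52.790| + |-73.935| = 52.790 + 73.935 = 126.725
D: |15.777| + |12.381| = 15.777 + 12.381 = 28.158
E: |-62.778| + |-69.564| = 62.778 + 69.564 = 132.342
F: |-60.760| + |-40.683| = 60.760 + 40.683 = 101.443
G: |-14.295| + |12.464| = 14.295 + 12.464 = 26.759
H: |-14.037| + |1.306| = 14.037 + 1.306 = 15.343
I: |-33.060| + |-75.617| = 33.060 + 75.617 = 108.677
J: |-20.243| + |-42.191| = 20.243 + 42.191 = 62.434
K: |7.828| + |-52.683| = 7.828 + 52.683 = 60.511
L: |-24.203| + |-38.186| = 24.203 + 38.186 = 62.389
Threshold 21: H (15.343) is within range.

H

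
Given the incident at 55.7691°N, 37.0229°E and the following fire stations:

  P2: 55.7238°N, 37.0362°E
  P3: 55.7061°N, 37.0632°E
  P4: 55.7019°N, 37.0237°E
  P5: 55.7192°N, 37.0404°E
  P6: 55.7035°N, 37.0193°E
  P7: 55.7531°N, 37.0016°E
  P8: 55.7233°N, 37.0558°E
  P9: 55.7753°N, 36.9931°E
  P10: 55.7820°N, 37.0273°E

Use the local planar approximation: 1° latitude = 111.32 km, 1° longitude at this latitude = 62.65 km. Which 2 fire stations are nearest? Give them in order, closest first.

Distances from 55.7691°N, 37.0229°E:
P2: √((-0.0453·111.32)² + (0.0133·62.65)²) = √(25.429791 + 0.694297) = 5.1112 km
P3: √((-0.0630·111.32)² + (0.0403·62.65)²) = √(49.184413 + 6.374590) = 7.4538 km
P4: √((-0.0672·111.32)² + (0.0008·62.65)²) = √(55.960932 + 0.002512) = 7.4809 km
P5: √((-0.0499·111.32)² + (0.0175·62.65)²) = √(30.856558 + 1.202038) = 5.6620 km
P6: √((-0.0656·111.32)² + (-0.0036·62.65)²) = √(53.327850 + 0.050868) = 7.3061 km
P7: √((-0.0160·111.32)² + (-0.0213·62.65)²) = √(3.172388 + 1.780743) = 2.2256 km
P8: √((-0.0458·111.32)² + (0.0329·62.65)²) = √(25.994254 + 4.248484) = 5.4993 km
P9: √((0.0062·111.32)² + (-0.0298·62.65)²) = √(0.476354 + 3.485577) = 1.9905 km
P10: √((0.0129·111.32)² + (0.0044·62.65)²) = √(2.062176 + 0.075988) = 1.4622 km
Sorted: P10 (1.4622 km) < P9 (1.9905 km) < P7 (2.2256 km) < P2 (5.1112 km) < …

P10, P9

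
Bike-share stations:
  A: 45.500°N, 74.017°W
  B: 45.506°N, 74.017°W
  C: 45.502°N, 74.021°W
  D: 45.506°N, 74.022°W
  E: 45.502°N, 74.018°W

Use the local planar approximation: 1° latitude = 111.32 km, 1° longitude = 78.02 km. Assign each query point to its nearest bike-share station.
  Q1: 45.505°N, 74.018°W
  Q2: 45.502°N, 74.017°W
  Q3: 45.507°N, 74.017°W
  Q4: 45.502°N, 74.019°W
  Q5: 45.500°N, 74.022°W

Q1→B; Q2→E; Q3→B; Q4→E; Q5→C

Q1 at 45.505°N, 74.018°W:
  A: √((-0.005·111.32)² + (0.001·78.02)²) = √(0.30980356 + 0.00608712) = 0.562042 km
  B: √((0.001·111.32)² + (0.001·78.02)²) = √(0.01239214 + 0.00608712) = 0.135938 km
  C: √((-0.003·111.32)² + (-0.003·78.02)²) = √(0.11152928 + 0.05478408) = 0.407815 km
  D: √((0.001·111.32)² + (-0.004·78.02)²) = √(0.01239214 + 0.09739393) = 0.331340 km
  E: √((-0.003·111.32)² + (0.000·78.02)²) = √(0.11152928 + 0.00000000) = 0.333960 km
  → nearest: B (0.135938 km)
Q2 at 45.502°N, 74.017°W:
  A: √((-0.002·111.32)² + (0.000·78.02)²) = √(0.04956857 + 0.00000000) = 0.222640 km
  B: √((0.004·111.32)² + (0.000·78.02)²) = √(0.19827428 + 0.00000000) = 0.445280 km
  C: √((0.000·111.32)² + (-0.004·78.02)²) = √(0.00000000 + 0.09739393) = 0.312080 km
  D: √((0.004·111.32)² + (-0.005·78.02)²) = √(0.19827428 + 0.15217801) = 0.591990 km
  E: √((0.000·111.32)² + (-0.001·78.02)²) = √(0.00000000 + 0.00608712) = 0.078020 km
  → nearest: E (0.078020 km)
Q3 at 45.507°N, 74.017°W:
  A: √((-0.007·111.32)² + (0.000·78.02)²) = √(0.60721498 + 0.00000000) = 0.779240 km
  B: √((-0.001·111.32)² + (0.000·78.02)²) = √(0.01239214 + 0.00000000) = 0.111320 km
  C: √((-0.005·111.32)² + (-0.004·78.02)²) = √(0.30980356 + 0.09739393) = 0.638120 km
  D: √((-0.001·111.32)² + (-0.005·78.02)²) = √(0.01239214 + 0.15217801) = 0.405672 km
  E: √((-0.005·111.32)² + (-0.001·78.02)²) = √(0.30980356 + 0.00608712) = 0.562042 km
  → nearest: B (0.111320 km)
Q4 at 45.502°N, 74.019°W:
  A: √((-0.002·111.32)² + (0.002·78.02)²) = √(0.04956857 + 0.02434848) = 0.271877 km
  B: √((0.004·111.32)² + (0.002·78.02)²) = √(0.19827428 + 0.02434848) = 0.471829 km
  C: √((0.000·111.32)² + (-0.002·78.02)²) = √(0.00000000 + 0.02434848) = 0.156040 km
  D: √((0.004·111.32)² + (-0.003·78.02)²) = √(0.19827428 + 0.05478408) = 0.503049 km
  E: √((0.000·111.32)² + (0.001·78.02)²) = √(0.00000000 + 0.00608712) = 0.078020 km
  → nearest: E (0.078020 km)
Q5 at 45.500°N, 74.022°W:
  A: √((0.000·111.32)² + (0.005·78.02)²) = √(0.00000000 + 0.15217801) = 0.390100 km
  B: √((0.006·111.32)² + (0.005·78.02)²) = √(0.44611713 + 0.15217801) = 0.773495 km
  C: √((0.002·111.32)² + (0.001·78.02)²) = √(0.04956857 + 0.00608712) = 0.235915 km
  D: √((0.006·111.32)² + (0.000·78.02)²) = √(0.44611713 + 0.00000000) = 0.667920 km
  E: √((0.002·111.32)² + (0.004·78.02)²) = √(0.04956857 + 0.09739393) = 0.383357 km
  → nearest: C (0.235915 km)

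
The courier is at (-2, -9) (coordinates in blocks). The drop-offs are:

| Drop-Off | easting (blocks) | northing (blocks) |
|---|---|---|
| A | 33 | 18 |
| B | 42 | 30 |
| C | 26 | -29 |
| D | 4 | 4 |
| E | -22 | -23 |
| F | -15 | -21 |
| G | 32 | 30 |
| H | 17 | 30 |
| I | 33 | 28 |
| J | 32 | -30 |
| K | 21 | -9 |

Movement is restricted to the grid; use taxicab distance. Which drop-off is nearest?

D

Distances from (-2, -9):
A: |35| + |27| = 35 + 27 = 62 blocks
B: |44| + |39| = 44 + 39 = 83 blocks
C: |28| + |-20| = 28 + 20 = 48 blocks
D: |6| + |13| = 6 + 13 = 19 blocks
E: |-20| + |-14| = 20 + 14 = 34 blocks
F: |-13| + |-12| = 13 + 12 = 25 blocks
G: |34| + |39| = 34 + 39 = 73 blocks
H: |19| + |39| = 19 + 39 = 58 blocks
I: |35| + |37| = 35 + 37 = 72 blocks
J: |34| + |-21| = 34 + 21 = 55 blocks
K: |23| + |0| = 23 + 0 = 23 blocks
Minimum: D at 19 blocks.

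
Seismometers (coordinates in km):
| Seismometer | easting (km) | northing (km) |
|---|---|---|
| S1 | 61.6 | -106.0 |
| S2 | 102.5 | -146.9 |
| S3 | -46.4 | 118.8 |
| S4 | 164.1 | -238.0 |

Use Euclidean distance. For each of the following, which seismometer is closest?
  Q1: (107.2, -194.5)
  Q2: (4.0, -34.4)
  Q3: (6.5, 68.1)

Q1→S2; Q2→S1; Q3→S3

Q1 at (107.2, -194.5):
  S1: √((-45.6)² + (88.5)²) = √(2079.360 + 7832.250) = 99.6 km
  S2: √((-4.7)² + (47.6)²) = √(22.090 + 2265.760) = 47.8 km
  S3: √((-153.6)² + (313.3)²) = √(23592.960 + 98156.890) = 348.9 km
  S4: √((56.9)² + (-43.5)²) = √(3237.610 + 1892.250) = 71.6 km
  → nearest: S2 (47.8 km)
Q2 at (4.0, -34.4):
  S1: √((57.6)² + (-71.6)²) = √(3317.760 + 5126.560) = 91.9 km
  S2: √((98.5)² + (-112.5)²) = √(9702.250 + 12656.250) = 149.5 km
  S3: √((-50.4)² + (153.2)²) = √(2540.160 + 23470.240) = 161.3 km
  S4: √((160.1)² + (-203.6)²) = √(25632.010 + 41452.960) = 259.0 km
  → nearest: S1 (91.9 km)
Q3 at (6.5, 68.1):
  S1: √((55.1)² + (-174.1)²) = √(3036.010 + 30310.810) = 182.6 km
  S2: √((96.0)² + (-215.0)²) = √(9216.000 + 46225.000) = 235.5 km
  S3: √((-52.9)² + (50.7)²) = √(2798.410 + 2570.490) = 73.3 km
  S4: √((157.6)² + (-306.1)²) = √(24837.760 + 93697.210) = 344.3 km
  → nearest: S3 (73.3 km)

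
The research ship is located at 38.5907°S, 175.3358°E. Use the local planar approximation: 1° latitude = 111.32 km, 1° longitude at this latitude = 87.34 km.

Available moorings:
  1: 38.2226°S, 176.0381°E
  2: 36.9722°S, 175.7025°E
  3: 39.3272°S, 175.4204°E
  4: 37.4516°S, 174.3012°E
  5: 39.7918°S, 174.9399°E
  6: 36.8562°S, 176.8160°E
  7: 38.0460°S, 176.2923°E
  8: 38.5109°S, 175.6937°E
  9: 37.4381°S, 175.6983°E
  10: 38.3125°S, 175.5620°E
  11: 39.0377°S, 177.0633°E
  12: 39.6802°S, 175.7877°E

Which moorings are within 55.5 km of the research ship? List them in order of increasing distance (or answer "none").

8, 10

Distances from 38.5907°S, 175.3358°E:
1: 73.7670 km
2: 182.9959 km
3: 82.3195 km
4: 155.7071 km
5: 138.1052 km
6: 232.3685 km
7: 103.2268 km
8: 32.4967 km
9: 132.1560 km
10: 36.7342 km
11: 158.8735 km
12: 127.5437 km
Threshold 55.5 km: 8 (32.4967 km), 10 (36.7342 km) are within range.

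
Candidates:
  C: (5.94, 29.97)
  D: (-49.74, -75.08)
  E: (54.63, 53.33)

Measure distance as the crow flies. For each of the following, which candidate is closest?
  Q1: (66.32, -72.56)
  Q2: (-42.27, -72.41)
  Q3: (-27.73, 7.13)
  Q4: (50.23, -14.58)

Q1 at (66.32, -72.56):
  C: √((-60.38)² + (102.53)²) = √(3645.7444 + 10512.4009) = 118.99
  D: √((-116.06)² + (-2.52)²) = √(13469.9236 + 6.3504) = 116.09
  E: √((-11.69)² + (125.89)²) = √(136.6561 + 15848.2921) = 126.43
  → nearest: D (116.09)
Q2 at (-42.27, -72.41):
  C: √((48.21)² + (102.38)²) = √(2324.2041 + 10481.6644) = 113.16
  D: √((-7.47)² + (-2.67)²) = √(55.8009 + 7.1289) = 7.93
  E: √((96.90)² + (125.74)²) = √(9389.6100 + 15810.5476) = 158.75
  → nearest: D (7.93)
Q3 at (-27.73, 7.13):
  C: √((33.67)² + (22.84)²) = √(1133.6689 + 521.6656) = 40.69
  D: √((-22.01)² + (-82.21)²) = √(484.4401 + 6758.4841) = 85.11
  E: √((82.36)² + (46.20)²) = √(6783.1696 + 2134.4400) = 94.43
  → nearest: C (40.69)
Q4 at (50.23, -14.58):
  C: √((-44.29)² + (44.55)²) = √(1961.6041 + 1984.7025) = 62.82
  D: √((-99.97)² + (-60.50)²) = √(9994.0009 + 3660.2500) = 116.85
  E: √((4.40)² + (67.91)²) = √(19.3600 + 4611.7681) = 68.05
  → nearest: C (62.82)

Q1→D; Q2→D; Q3→C; Q4→C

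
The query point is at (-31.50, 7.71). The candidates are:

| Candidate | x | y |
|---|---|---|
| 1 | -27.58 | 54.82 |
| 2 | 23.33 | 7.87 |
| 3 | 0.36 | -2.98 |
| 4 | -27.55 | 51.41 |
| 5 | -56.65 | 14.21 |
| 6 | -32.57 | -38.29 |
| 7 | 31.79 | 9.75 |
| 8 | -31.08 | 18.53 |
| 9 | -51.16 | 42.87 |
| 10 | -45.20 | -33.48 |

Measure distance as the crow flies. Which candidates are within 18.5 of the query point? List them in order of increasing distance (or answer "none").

8

Distances from (-31.50, 7.71):
1: √((3.92)² + (47.11)²) = √(15.3664 + 2219.3521) = 47.27
2: √((54.83)² + (0.16)²) = √(3006.3289 + 0.0256) = 54.83
3: √((31.86)² + (-10.69)²) = √(1015.0596 + 114.2761) = 33.61
4: √((3.95)² + (43.70)²) = √(15.6025 + 1909.6900) = 43.88
5: √((-25.15)² + (6.50)²) = √(632.5225 + 42.2500) = 25.98
6: √((-1.07)² + (-46.00)²) = √(1.1449 + 2116.0000) = 46.01
7: √((63.29)² + (2.04)²) = √(4005.6241 + 4.1616) = 63.32
8: √((0.42)² + (10.82)²) = √(0.1764 + 117.0724) = 10.83
9: √((-19.66)² + (35.16)²) = √(386.5156 + 1236.2256) = 40.28
10: √((-13.70)² + (-41.19)²) = √(187.6900 + 1696.6161) = 43.41
Threshold 18.5: 8 (10.83) is within range.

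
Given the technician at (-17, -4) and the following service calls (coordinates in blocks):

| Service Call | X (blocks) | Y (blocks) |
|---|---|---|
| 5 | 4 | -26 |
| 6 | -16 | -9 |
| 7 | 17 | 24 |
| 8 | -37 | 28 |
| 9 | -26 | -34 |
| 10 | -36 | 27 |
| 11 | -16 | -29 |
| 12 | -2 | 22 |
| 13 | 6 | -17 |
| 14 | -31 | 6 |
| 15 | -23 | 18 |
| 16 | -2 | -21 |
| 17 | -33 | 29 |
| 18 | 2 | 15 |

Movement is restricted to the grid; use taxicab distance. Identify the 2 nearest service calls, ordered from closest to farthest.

6, 14

Distances from (-17, -4):
5: 43 blocks
6: 6 blocks
7: 62 blocks
8: 52 blocks
9: 39 blocks
10: 50 blocks
11: 26 blocks
12: 41 blocks
13: 36 blocks
14: 24 blocks
15: 28 blocks
16: 32 blocks
17: 49 blocks
18: 38 blocks
Sorted: 6 (6 blocks) < 14 (24 blocks) < 11 (26 blocks) < 15 (28 blocks) < …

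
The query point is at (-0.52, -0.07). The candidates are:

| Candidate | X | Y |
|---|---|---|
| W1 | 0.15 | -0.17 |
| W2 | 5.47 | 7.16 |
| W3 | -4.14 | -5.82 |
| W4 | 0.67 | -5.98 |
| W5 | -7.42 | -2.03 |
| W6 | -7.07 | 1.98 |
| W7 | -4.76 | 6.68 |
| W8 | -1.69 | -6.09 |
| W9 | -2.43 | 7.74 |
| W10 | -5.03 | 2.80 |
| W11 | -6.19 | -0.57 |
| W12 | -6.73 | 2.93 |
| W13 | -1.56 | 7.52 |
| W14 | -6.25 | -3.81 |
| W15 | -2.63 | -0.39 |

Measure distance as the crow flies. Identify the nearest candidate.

Distances from (-0.52, -0.07):
W1: √((0.67)² + (-0.10)²) = √(0.4489 + 0.0100) = 0.68
W2: √((5.99)² + (7.23)²) = √(35.8801 + 52.2729) = 9.39
W3: √((-3.62)² + (-5.75)²) = √(13.1044 + 33.0625) = 6.79
W4: √((1.19)² + (-5.91)²) = √(1.4161 + 34.9281) = 6.03
W5: √((-6.90)² + (-1.96)²) = √(47.6100 + 3.8416) = 7.17
W6: √((-6.55)² + (2.05)²) = √(42.9025 + 4.2025) = 6.86
W7: √((-4.24)² + (6.75)²) = √(17.9776 + 45.5625) = 7.97
W8: √((-1.17)² + (-6.02)²) = √(1.3689 + 36.2404) = 6.13
W9: √((-1.91)² + (7.81)²) = √(3.6481 + 60.9961) = 8.04
W10: √((-4.51)² + (2.87)²) = √(20.3401 + 8.2369) = 5.35
W11: √((-5.67)² + (-0.50)²) = √(32.1489 + 0.2500) = 5.69
W12: √((-6.21)² + (3.00)²) = √(38.5641 + 9.0000) = 6.90
W13: √((-1.04)² + (7.59)²) = √(1.0816 + 57.6081) = 7.66
W14: √((-5.73)² + (-3.74)²) = √(32.8329 + 13.9876) = 6.84
W15: √((-2.11)² + (-0.32)²) = √(4.4521 + 0.1024) = 2.13
Minimum: W1 at 0.68.

W1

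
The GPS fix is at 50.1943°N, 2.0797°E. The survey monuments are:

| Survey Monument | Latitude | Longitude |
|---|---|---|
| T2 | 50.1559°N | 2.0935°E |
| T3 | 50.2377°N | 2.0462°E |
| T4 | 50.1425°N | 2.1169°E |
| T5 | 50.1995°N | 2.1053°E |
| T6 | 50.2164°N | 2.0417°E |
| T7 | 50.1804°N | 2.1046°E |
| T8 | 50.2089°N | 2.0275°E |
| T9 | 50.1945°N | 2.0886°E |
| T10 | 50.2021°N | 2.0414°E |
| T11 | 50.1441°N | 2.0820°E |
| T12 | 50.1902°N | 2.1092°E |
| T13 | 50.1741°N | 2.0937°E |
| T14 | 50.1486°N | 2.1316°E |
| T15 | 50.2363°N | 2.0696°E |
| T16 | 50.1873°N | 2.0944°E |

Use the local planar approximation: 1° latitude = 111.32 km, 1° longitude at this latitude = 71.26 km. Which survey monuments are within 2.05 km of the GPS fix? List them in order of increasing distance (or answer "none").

T9, T16, T5

Distances from 50.1943°N, 2.0797°E:
T2: √((-0.0384·111.32)² + (0.0138·71.26)²) = √(18.272957 + 0.967052) = 4.3863 km
T3: √((0.0434·111.32)² + (-0.0335·71.26)²) = √(23.341344 + 5.698772) = 5.3889 km
T4: √((-0.0518·111.32)² + (0.0372·71.26)²) = √(33.251092 + 7.027122) = 6.3465 km
T5: √((0.0052·111.32)² + (0.0256·71.26)²) = √(0.335084 + 3.327910) = 1.9139 km
T6: √((0.0221·111.32)² + (-0.0380·71.26)²) = √(6.052446 + 7.332614) = 3.6586 km
T7: √((-0.0139·111.32)² + (0.0249·71.26)²) = √(2.394286 + 3.148403) = 2.3543 km
T8: √((0.0146·111.32)² + (-0.0522·71.26)²) = √(2.641509 + 13.836704) = 4.0593 km
T9: √((0.0002·111.32)² + (0.0089·71.26)²) = √(0.000496 + 0.402227) = 0.6346 km
T10: √((0.0078·111.32)² + (-0.0383·71.26)²) = √(0.753938 + 7.448849) = 2.8641 km
T11: √((-0.0502·111.32)² + (0.0023·71.26)²) = √(31.228695 + 0.026863) = 5.5907 km
T12: √((-0.0041·111.32)² + (0.0295·71.26)²) = √(0.208312 + 4.419119) = 2.1511 km
T13: √((-0.0202·111.32)² + (0.0140·71.26)²) = √(5.056490 + 0.995286) = 2.4600 km
T14: √((-0.0457·111.32)² + (0.0519·71.26)²) = √(25.880865 + 13.678118) = 6.2896 km
T15: √((0.0420·111.32)² + (-0.0101·71.26)²) = √(21.859739 + 0.518006) = 4.7305 km
T16: √((-0.0070·111.32)² + (0.0147·71.26)²) = √(0.607215 + 1.097302) = 1.3056 km
Threshold 2.05 km: T9 (0.6346 km), T16 (1.3056 km), T5 (1.9139 km) are within range.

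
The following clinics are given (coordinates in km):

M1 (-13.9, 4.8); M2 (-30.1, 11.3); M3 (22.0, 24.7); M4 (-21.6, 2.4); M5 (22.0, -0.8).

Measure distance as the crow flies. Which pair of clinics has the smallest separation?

Pairwise distances:
M1–M4: √((-7.7)² + (-2.4)²) = √(59.290 + 5.760) = 8.1 km
M2–M4: √((8.5)² + (-8.9)²) = √(72.250 + 79.210) = 12.3 km
M1–M2: √((-16.2)² + (6.5)²) = √(262.440 + 42.250) = 17.5 km
M3–M5: √((0.0)² + (-25.5)²) = √(0.000 + 650.250) = 25.5 km
M1–M5: √((35.9)² + (-5.6)²) = √(1288.810 + 31.360) = 36.3 km
M1–M3: √((35.9)² + (19.9)²) = √(1288.810 + 396.010) = 41.0 km
M4–M5: √((43.6)² + (-3.2)²) = √(1900.960 + 10.240) = 43.7 km
M3–M4: √((-43.6)² + (-22.3)²) = √(1900.960 + 497.290) = 49.0 km
M2–M5: √((52.1)² + (-12.1)²) = √(2714.410 + 146.410) = 53.5 km
M2–M3: √((52.1)² + (13.4)²) = √(2714.410 + 179.560) = 53.8 km
Closest pair: M1–M4 at 8.1 km.

M1 and M4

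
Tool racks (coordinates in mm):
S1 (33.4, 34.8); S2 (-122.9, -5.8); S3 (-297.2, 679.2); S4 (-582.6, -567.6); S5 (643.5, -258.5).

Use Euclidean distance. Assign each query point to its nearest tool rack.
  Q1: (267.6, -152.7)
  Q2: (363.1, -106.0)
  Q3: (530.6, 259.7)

Q1→S1; Q2→S5; Q3→S5

Q1 at (267.6, -152.7):
  S1: 300.0 mm
  S2: 417.2 mm
  S3: 1005.5 mm
  S4: 946.0 mm
  S5: 390.5 mm
  → nearest: S1 (300.0 mm)
Q2 at (363.1, -106.0):
  S1: 358.5 mm
  S2: 496.2 mm
  S3: 1025.9 mm
  S4: 1052.3 mm
  S5: 319.2 mm
  → nearest: S5 (319.2 mm)
Q3 at (530.6, 259.7):
  S1: 545.7 mm
  S2: 705.4 mm
  S3: 928.0 mm
  S4: 1387.0 mm
  S5: 530.4 mm
  → nearest: S5 (530.4 mm)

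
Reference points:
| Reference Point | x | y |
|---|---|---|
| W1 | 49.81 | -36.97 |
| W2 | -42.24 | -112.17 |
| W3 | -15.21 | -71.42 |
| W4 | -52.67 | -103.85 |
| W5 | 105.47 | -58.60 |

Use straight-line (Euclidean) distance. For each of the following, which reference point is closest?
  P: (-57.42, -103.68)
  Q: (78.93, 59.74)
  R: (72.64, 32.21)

P→W4; Q→W1; R→W1

P at (-57.42, -103.68):
  W1: √((107.23)² + (66.71)²) = √(11498.2729 + 4450.2241) = 126.29
  W2: √((15.18)² + (-8.49)²) = √(230.4324 + 72.0801) = 17.39
  W3: √((42.21)² + (32.26)²) = √(1781.6841 + 1040.7076) = 53.13
  W4: √((4.75)² + (-0.17)²) = √(22.5625 + 0.0289) = 4.75
  W5: √((162.89)² + (45.08)²) = √(26533.1521 + 2032.2064) = 169.01
  → nearest: W4 (4.75)
Q at (78.93, 59.74):
  W1: √((-29.12)² + (-96.71)²) = √(847.9744 + 9352.8241) = 101.00
  W2: √((-121.17)² + (-171.91)²) = √(14682.1689 + 29553.0481) = 210.32
  W3: √((-94.14)² + (-131.16)²) = √(8862.3396 + 17202.9456) = 161.45
  W4: √((-131.60)² + (-163.59)²) = √(17318.5600 + 26761.6881) = 209.95
  W5: √((26.54)² + (-118.34)²) = √(704.3716 + 14004.3556) = 121.28
  → nearest: W1 (101.00)
R at (72.64, 32.21):
  W1: √((-22.83)² + (-69.18)²) = √(521.2089 + 4785.8724) = 72.85
  W2: √((-114.88)² + (-144.38)²) = √(13197.4144 + 20845.5844) = 184.51
  W3: √((-87.85)² + (-103.63)²) = √(7717.6225 + 10739.1769) = 135.86
  W4: √((-125.31)² + (-136.06)²) = √(15702.5961 + 18512.3236) = 184.97
  W5: √((32.83)² + (-90.81)²) = √(1077.8089 + 8246.4561) = 96.56
  → nearest: W1 (72.85)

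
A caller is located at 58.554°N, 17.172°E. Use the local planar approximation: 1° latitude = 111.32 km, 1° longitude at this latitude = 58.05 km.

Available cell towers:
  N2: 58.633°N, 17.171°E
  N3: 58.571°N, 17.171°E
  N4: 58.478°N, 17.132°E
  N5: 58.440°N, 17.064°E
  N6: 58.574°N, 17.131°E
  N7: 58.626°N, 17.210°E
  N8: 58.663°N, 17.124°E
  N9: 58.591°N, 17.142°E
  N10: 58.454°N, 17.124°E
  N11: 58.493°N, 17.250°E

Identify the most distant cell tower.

Distances from 58.554°N, 17.172°E:
N2: √((0.079·111.32)² + (-0.001·58.05)²) = √(77.33936 + 0.00337) = 8.794 km
N3: √((0.017·111.32)² + (-0.001·58.05)²) = √(3.58133 + 0.00337) = 1.893 km
N4: √((-0.076·111.32)² + (-0.040·58.05)²) = √(71.57701 + 5.39168) = 8.773 km
N5: √((-0.114·111.32)² + (-0.108·58.05)²) = √(161.04828 + 39.30538) = 14.155 km
N6: √((0.020·111.32)² + (-0.041·58.05)²) = √(4.95686 + 5.66464) = 3.259 km
N7: √((0.072·111.32)² + (0.038·58.05)²) = √(64.24087 + 4.86599) = 8.313 km
N8: √((0.109·111.32)² + (-0.048·58.05)²) = √(147.23104 + 7.76402) = 12.450 km
N9: √((0.037·111.32)² + (-0.030·58.05)²) = √(16.96484 + 3.03282) = 4.472 km
N10: √((-0.100·111.32)² + (-0.048·58.05)²) = √(123.92142 + 7.76402) = 11.475 km
N11: √((-0.061·111.32)² + (0.078·58.05)²) = √(46.11116 + 20.50188) = 8.162 km
Maximum: N5 at 14.155 km.

N5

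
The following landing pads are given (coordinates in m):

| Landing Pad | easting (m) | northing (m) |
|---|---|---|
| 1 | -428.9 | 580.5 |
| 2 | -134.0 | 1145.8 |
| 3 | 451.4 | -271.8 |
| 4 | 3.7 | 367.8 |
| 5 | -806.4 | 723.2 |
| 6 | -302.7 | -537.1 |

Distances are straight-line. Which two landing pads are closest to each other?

Pairwise distances:
1–2: √((294.9)² + (565.3)²) = √(86966.010 + 319564.090) = 637.6 m
1–3: √((880.3)² + (-852.3)²) = √(774928.090 + 726415.290) = 1225.3 m
1–4: √((432.6)² + (-212.7)²) = √(187142.760 + 45241.290) = 482.1 m
1–5: √((-377.5)² + (142.7)²) = √(142506.250 + 20363.290) = 403.6 m
1–6: √((126.2)² + (-1117.6)²) = √(15926.440 + 1249029.760) = 1124.7 m
2–3: √((585.4)² + (-1417.6)²) = √(342693.160 + 2009589.760) = 1533.7 m
2–4: √((137.7)² + (-778.0)²) = √(18961.290 + 605284.000) = 790.1 m
2–5: √((-672.4)² + (-422.6)²) = √(452121.760 + 178590.760) = 794.2 m
2–6: √((-168.7)² + (-1682.9)²) = √(28459.690 + 2832152.410) = 1691.3 m
3–4: √((-447.7)² + (639.6)²) = √(200435.290 + 409088.160) = 780.7 m
3–5: √((-1257.8)² + (995.0)²) = √(1582060.840 + 990025.000) = 1603.8 m
3–6: √((-754.1)² + (-265.3)²) = √(568666.810 + 70384.090) = 799.4 m
4–5: √((-810.1)² + (355.4)²) = √(656262.010 + 126309.160) = 884.6 m
4–6: √((-306.4)² + (-904.9)²) = √(93880.960 + 818844.010) = 955.4 m
5–6: √((503.7)² + (-1260.3)²) = √(253713.690 + 1588356.090) = 1357.2 m
Closest pair: 1–5 at 403.6 m.

1 and 5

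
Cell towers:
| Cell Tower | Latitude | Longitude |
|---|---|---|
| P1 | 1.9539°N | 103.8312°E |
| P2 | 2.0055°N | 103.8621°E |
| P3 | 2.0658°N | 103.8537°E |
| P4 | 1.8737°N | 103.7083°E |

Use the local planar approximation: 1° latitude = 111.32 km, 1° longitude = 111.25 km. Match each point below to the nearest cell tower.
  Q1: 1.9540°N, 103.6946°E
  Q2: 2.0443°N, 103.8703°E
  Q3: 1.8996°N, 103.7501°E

Q1 at 1.9540°N, 103.6946°E:
  P1: √((-0.0001·111.32)² + (0.1366·111.25)²) = √(0.000124 + 230.941211) = 15.1968 km
  P2: √((0.0515·111.32)² + (0.1675·111.25)²) = √(32.867060 + 347.239932) = 19.4963 km
  P3: √((0.1118·111.32)² + (0.1591·111.25)²) = √(154.892362 + 313.285575) = 21.6374 km
  P4: √((-0.0803·111.32)² + (0.0137·111.25)²) = √(79.905649 + 2.322957) = 9.0680 km
  → nearest: P4 (9.0680 km)
Q2 at 2.0443°N, 103.8703°E:
  P1: √((-0.0904·111.32)² + (-0.0391·111.25)²) = √(101.270570 + 18.921413) = 10.9632 km
  P2: √((-0.0388·111.32)² + (-0.0082·111.25)²) = √(18.655627 + 0.832200) = 4.4145 km
  P3: √((0.0215·111.32)² + (-0.0166·111.25)²) = √(5.728268 + 3.410486) = 3.0230 km
  P4: √((-0.1706·111.32)² + (-0.1620·111.25)²) = √(360.665374 + 324.810506) = 26.1816 km
  → nearest: P3 (3.0230 km)
Q3 at 1.8996°N, 103.7501°E:
  P1: √((0.0543·111.32)² + (0.0811·111.25)²) = √(36.538108 + 81.403251) = 10.8601 km
  P2: √((0.1059·111.32)² + (0.1120·111.25)²) = √(138.975523 + 155.251600) = 17.1530 km
  P3: √((0.1662·111.32)² + (0.1036·111.25)²) = √(342.301210 + 132.837150) = 21.7977 km
  P4: √((-0.0259·111.32)² + (-0.0418·111.25)²) = √(8.312773 + 21.624825) = 5.4715 km
  → nearest: P4 (5.4715 km)

Q1→P4; Q2→P3; Q3→P4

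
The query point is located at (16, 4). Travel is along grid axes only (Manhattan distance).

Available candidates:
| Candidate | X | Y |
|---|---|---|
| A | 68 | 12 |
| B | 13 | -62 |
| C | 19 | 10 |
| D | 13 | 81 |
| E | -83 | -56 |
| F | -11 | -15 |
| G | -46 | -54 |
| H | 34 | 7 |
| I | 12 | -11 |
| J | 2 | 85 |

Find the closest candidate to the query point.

Distances from (16, 4):
A: |52| + |8| = 52 + 8 = 60
B: |-3| + |-66| = 3 + 66 = 69
C: |3| + |6| = 3 + 6 = 9
D: |-3| + |77| = 3 + 77 = 80
E: |-99| + |-60| = 99 + 60 = 159
F: |-27| + |-19| = 27 + 19 = 46
G: |-62| + |-58| = 62 + 58 = 120
H: |18| + |3| = 18 + 3 = 21
I: |-4| + |-15| = 4 + 15 = 19
J: |-14| + |81| = 14 + 81 = 95
Minimum: C at 9.

C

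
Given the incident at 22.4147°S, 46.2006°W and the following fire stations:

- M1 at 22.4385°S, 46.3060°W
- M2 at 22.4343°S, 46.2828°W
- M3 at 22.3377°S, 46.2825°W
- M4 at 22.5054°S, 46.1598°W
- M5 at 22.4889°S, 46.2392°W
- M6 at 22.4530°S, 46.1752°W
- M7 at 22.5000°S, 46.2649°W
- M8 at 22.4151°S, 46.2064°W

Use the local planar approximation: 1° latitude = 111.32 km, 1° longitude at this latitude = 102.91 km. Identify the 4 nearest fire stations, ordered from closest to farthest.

M8, M6, M2, M5

Distances from 22.4147°S, 46.2006°W:
M1: √((-0.0238·111.32)² + (-0.1054·102.91)²) = √(7.019405 + 117.651205) = 11.1656 km
M2: √((-0.0196·111.32)² + (-0.0822·102.91)²) = √(4.760565 + 71.558098) = 8.7361 km
M3: √((0.0770·111.32)² + (-0.0819·102.91)²) = √(73.473012 + 71.036730) = 12.0212 km
M4: √((-0.0907·111.32)² + (0.0408·102.91)²) = √(101.943836 + 17.629317) = 10.9350 km
M5: √((-0.0742·111.32)² + (-0.0386·102.91)²) = √(68.226675 + 15.779374) = 9.1655 km
M6: √((-0.0383·111.32)² + (0.0254·102.91)²) = √(18.177910 + 6.832546) = 5.0010 km
M7: √((-0.0853·111.32)² + (-0.0643·102.91)²) = √(90.166343 + 43.786184) = 11.5738 km
M8: √((-0.0004·111.32)² + (-0.0058·102.91)²) = √(0.001983 + 0.356263) = 0.5985 km
Sorted: M8 (0.5985 km) < M6 (5.0010 km) < M2 (8.7361 km) < M5 (9.1655 km) < M4 (10.9350 km) < M1 (11.1656 km) < …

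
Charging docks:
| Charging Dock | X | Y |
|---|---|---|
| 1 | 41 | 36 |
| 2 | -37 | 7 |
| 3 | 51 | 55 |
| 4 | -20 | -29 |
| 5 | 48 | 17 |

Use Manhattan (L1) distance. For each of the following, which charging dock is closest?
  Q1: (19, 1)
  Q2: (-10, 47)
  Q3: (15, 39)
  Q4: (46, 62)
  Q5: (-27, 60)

Q1→5; Q2→1; Q3→1; Q4→3; Q5→2

Q1 at (19, 1):
  1: |22| + |35| = 22 + 35 = 57
  2: |-56| + |6| = 56 + 6 = 62
  3: |32| + |54| = 32 + 54 = 86
  4: |-39| + |-30| = 39 + 30 = 69
  5: |29| + |16| = 29 + 16 = 45
  → nearest: 5 (45)
Q2 at (-10, 47):
  1: |51| + |-11| = 51 + 11 = 62
  2: |-27| + |-40| = 27 + 40 = 67
  3: |61| + |8| = 61 + 8 = 69
  4: |-10| + |-76| = 10 + 76 = 86
  5: |58| + |-30| = 58 + 30 = 88
  → nearest: 1 (62)
Q3 at (15, 39):
  1: |26| + |-3| = 26 + 3 = 29
  2: |-52| + |-32| = 52 + 32 = 84
  3: |36| + |16| = 36 + 16 = 52
  4: |-35| + |-68| = 35 + 68 = 103
  5: |33| + |-22| = 33 + 22 = 55
  → nearest: 1 (29)
Q4 at (46, 62):
  1: |-5| + |-26| = 5 + 26 = 31
  2: |-83| + |-55| = 83 + 55 = 138
  3: |5| + |-7| = 5 + 7 = 12
  4: |-66| + |-91| = 66 + 91 = 157
  5: |2| + |-45| = 2 + 45 = 47
  → nearest: 3 (12)
Q5 at (-27, 60):
  1: |68| + |-24| = 68 + 24 = 92
  2: |-10| + |-53| = 10 + 53 = 63
  3: |78| + |-5| = 78 + 5 = 83
  4: |7| + |-89| = 7 + 89 = 96
  5: |75| + |-43| = 75 + 43 = 118
  → nearest: 2 (63)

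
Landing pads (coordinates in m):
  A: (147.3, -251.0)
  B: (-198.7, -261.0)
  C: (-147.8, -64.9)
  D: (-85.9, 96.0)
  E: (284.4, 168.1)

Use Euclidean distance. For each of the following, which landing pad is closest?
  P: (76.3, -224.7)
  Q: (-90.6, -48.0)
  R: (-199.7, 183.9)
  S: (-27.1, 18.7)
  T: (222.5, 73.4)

P at (76.3, -224.7):
  A: √((71.0)² + (-26.3)²) = √(5041.000 + 691.690) = 75.7 m
  B: √((-275.0)² + (-36.3)²) = √(75625.000 + 1317.690) = 277.4 m
  C: √((-224.1)² + (159.8)²) = √(50220.810 + 25536.040) = 275.2 m
  D: √((-162.2)² + (320.7)²) = √(26308.840 + 102848.490) = 359.4 m
  E: √((208.1)² + (392.8)²) = √(43305.610 + 154291.840) = 444.5 m
  → nearest: A (75.7 m)
Q at (-90.6, -48.0):
  A: √((237.9)² + (-203.0)²) = √(56596.410 + 41209.000) = 312.7 m
  B: √((-108.1)² + (-213.0)²) = √(11685.610 + 45369.000) = 238.9 m
  C: √((-57.2)² + (-16.9)²) = √(3271.840 + 285.610) = 59.6 m
  D: √((4.7)² + (144.0)²) = √(22.090 + 20736.000) = 144.1 m
  E: √((375.0)² + (216.1)²) = √(140625.000 + 46699.210) = 432.8 m
  → nearest: C (59.6 m)
R at (-199.7, 183.9):
  A: √((347.0)² + (-434.9)²) = √(120409.000 + 189138.010) = 556.4 m
  B: √((1.0)² + (-444.9)²) = √(1.000 + 197936.010) = 444.9 m
  C: √((51.9)² + (-248.8)²) = √(2693.610 + 61901.440) = 254.2 m
  D: √((113.8)² + (-87.9)²) = √(12950.440 + 7726.410) = 143.8 m
  E: √((484.1)² + (-15.8)²) = √(234352.810 + 249.640) = 484.4 m
  → nearest: D (143.8 m)
S at (-27.1, 18.7):
  A: √((174.4)² + (-269.7)²) = √(30415.360 + 72738.090) = 321.2 m
  B: √((-171.6)² + (-279.7)²) = √(29446.560 + 78232.090) = 328.1 m
  C: √((-120.7)² + (-83.6)²) = √(14568.490 + 6988.960) = 146.8 m
  D: √((-58.8)² + (77.3)²) = √(3457.440 + 5975.290) = 97.1 m
  E: √((311.5)² + (149.4)²) = √(97032.250 + 22320.360) = 345.5 m
  → nearest: D (97.1 m)
T at (222.5, 73.4):
  A: √((-75.2)² + (-324.4)²) = √(5655.040 + 105235.360) = 333.0 m
  B: √((-421.2)² + (-334.4)²) = √(177409.440 + 111823.360) = 537.8 m
  C: √((-370.3)² + (-138.3)²) = √(137122.090 + 19126.890) = 395.3 m
  D: √((-308.4)² + (22.6)²) = √(95110.560 + 510.760) = 309.2 m
  E: √((61.9)² + (94.7)²) = √(3831.610 + 8968.090) = 113.1 m
  → nearest: E (113.1 m)

P→A; Q→C; R→D; S→D; T→E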